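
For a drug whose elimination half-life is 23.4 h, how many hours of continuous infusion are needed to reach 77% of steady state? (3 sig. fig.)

k = ln 2 / 23.4 = 0.02962 h⁻¹
f = 1 − e^(−kt)  ⇒  t = −ln(1 − f) / k
t = −ln(1 − 0.77) / 0.02962 = 1.470 / 0.02962 ≈ 49.6 hours

49.6 hours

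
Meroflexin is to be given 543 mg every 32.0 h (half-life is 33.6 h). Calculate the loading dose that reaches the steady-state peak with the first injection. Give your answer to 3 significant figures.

k = ln 2 / 33.6 = 0.02063 h⁻¹
Accumulation ratio R = 1 / (1 − e^(−kτ)) = 1 / (1 − e^(−0.02063×32.0)) = 1 / (1 − 0.5168) = 2.069
Loading dose = maintenance dose × R = 543 × 2.069 ≈ 1120 mg

1120 mg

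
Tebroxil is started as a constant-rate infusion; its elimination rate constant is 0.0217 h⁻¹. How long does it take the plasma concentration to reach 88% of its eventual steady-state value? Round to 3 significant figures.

f = 1 − e^(−kt)  ⇒  t = −ln(1 − f) / k
t = −ln(1 − 0.88) / 0.02170 = 2.120 / 0.02170 ≈ 97.7 hours

97.7 hours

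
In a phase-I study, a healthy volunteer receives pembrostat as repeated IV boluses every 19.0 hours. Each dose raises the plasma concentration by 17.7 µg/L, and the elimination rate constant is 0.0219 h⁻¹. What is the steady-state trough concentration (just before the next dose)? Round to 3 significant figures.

Fraction remaining after one interval: e^(−kτ) = e^(−0.02190 × 19.0) = 0.6596
R = 1 / (1 − 0.6596) = 2.938
Css,max = 17.7 × 2.938 = 52.00 µg/L
Css,min = Css,max × e^(−kτ) = 52.00 × 0.6596 ≈ 34.3 µg/L

34.3 µg/L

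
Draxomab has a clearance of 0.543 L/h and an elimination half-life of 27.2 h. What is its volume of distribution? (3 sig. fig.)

21.3 L

k = ln 2 / t½ = ln 2 / 27.2 = 0.02548 h⁻¹
V = CL / k = 0.543 / 0.02548 ≈ 21.3 L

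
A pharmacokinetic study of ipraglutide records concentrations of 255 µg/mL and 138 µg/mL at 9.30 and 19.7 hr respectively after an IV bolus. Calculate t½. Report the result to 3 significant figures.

11.7 hours

k = ln(C₁/C₂) / (t₂ − t₁) = ln(255/138) / (19.7 − 9.30)
  = 0.6140 / 10.40 = 0.05904 hr⁻¹
t½ = ln 2 / k = ln 2 / 0.05904 ≈ 11.7 hours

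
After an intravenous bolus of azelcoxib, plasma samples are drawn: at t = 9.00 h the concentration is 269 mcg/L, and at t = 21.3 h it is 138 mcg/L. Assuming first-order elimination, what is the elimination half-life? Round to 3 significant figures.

12.8 hours

k = ln(C₁/C₂) / (t₂ − t₁) = ln(269/138) / (21.3 − 9.00)
  = 0.6675 / 12.30 = 0.05426 h⁻¹
t½ = ln 2 / k = ln 2 / 0.05426 ≈ 12.8 hours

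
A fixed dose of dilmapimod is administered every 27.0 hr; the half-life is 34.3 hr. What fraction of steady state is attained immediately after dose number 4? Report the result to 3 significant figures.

0.887

k = ln 2 / 34.3 = 0.02021 hr⁻¹
f_n = 1 − e^(−nkτ) = 1 − e^(−4 × 0.02021 × 27.0) = 1 − e^(−2.183) = 1 − 0.1128 ≈ 0.887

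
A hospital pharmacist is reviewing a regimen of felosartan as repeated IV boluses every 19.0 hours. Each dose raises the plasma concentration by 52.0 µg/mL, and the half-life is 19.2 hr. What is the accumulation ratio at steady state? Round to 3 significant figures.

k = ln 2 / 19.2 = 0.03610 hr⁻¹
Fraction remaining after one interval: e^(−kτ) = e^(−0.03610 × 19.0) = 0.5036
R = 1 / (1 − 0.5036) = 1 / 0.4964 ≈ 2.01

2.01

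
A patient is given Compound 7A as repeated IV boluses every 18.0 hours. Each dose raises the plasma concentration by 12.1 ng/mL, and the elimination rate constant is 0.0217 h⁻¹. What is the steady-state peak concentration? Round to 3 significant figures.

Fraction remaining after one interval: e^(−kτ) = e^(−0.02170 × 18.0) = 0.6767
R = 1 / (1 − 0.6767) = 3.093
Css,max = 12.1 × 3.093 ≈ 37.4 ng/mL

37.4 ng/mL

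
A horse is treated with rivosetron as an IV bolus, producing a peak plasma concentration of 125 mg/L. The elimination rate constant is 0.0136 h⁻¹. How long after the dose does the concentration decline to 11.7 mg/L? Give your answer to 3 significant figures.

174 hours

C(t) = C₀ e^(−kt)  ⇒  t = ln(C₀/C) / k
t = ln(125/11.7) / 0.01360 = 2.369 / 0.01360 ≈ 174 hours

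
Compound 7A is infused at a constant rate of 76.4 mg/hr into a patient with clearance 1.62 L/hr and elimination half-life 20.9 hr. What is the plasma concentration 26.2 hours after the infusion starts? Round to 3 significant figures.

Css = rate / CL = 76.4 / 1.62 = 47.16 mg/L
k = ln 2 / 20.9 = 0.03316 hr⁻¹
C(t) = Css (1 − e^(−kt)) = 47.16 × (1 − e^(−0.8689)) = 47.16 × 0.5806 ≈ 27.4 mg/L

27.4 mg/L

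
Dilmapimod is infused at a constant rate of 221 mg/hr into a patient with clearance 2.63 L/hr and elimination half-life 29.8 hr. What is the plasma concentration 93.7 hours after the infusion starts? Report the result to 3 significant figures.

74.5 mg/L

Css = rate / CL = 221 / 2.63 = 84.03 mg/L
k = ln 2 / 29.8 = 0.02326 hr⁻¹
C(t) = Css (1 − e^(−kt)) = 84.03 × (1 − e^(−2.179)) = 84.03 × 0.8869 ≈ 74.5 mg/L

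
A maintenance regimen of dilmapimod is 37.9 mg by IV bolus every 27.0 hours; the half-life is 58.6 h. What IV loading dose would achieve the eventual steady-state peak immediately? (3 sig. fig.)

k = ln 2 / 58.6 = 0.01183 h⁻¹
Accumulation ratio R = 1 / (1 − e^(−kτ)) = 1 / (1 − e^(−0.01183×27.0)) = 1 / (1 − 0.7266) = 3.658
Loading dose = maintenance dose × R = 37.9 × 3.658 ≈ 139 mg

139 mg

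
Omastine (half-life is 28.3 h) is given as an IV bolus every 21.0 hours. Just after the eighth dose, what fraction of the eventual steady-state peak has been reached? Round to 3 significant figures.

k = ln 2 / 28.3 = 0.02449 h⁻¹
f_n = 1 − e^(−nkτ) = 1 − e^(−8 × 0.02449 × 21.0) = 1 − e^(−4.115) = 1 − 0.01633 ≈ 0.984

0.984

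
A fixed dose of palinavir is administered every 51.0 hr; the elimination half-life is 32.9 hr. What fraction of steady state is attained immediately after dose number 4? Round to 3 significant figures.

k = ln 2 / 32.9 = 0.02107 hr⁻¹
f_n = 1 − e^(−nkτ) = 1 − e^(−4 × 0.02107 × 51.0) = 1 − e^(−4.298) = 1 − 0.01360 ≈ 0.986

0.986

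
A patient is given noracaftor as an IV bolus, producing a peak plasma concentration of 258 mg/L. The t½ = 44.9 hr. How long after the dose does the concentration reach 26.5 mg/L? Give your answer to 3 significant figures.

147 hours

k = ln 2 / 44.9 = 0.01544 hr⁻¹
C(t) = C₀ e^(−kt)  ⇒  t = ln(C₀/C) / k
t = ln(258/26.5) / 0.01544 = 2.276 / 0.01544 ≈ 147 hours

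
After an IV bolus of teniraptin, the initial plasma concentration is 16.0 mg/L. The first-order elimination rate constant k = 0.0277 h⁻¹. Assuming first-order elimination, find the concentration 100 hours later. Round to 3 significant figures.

1.00 mg/L

C(t) = C₀ e^(−kt) = 16.0 × e^(−0.02770 × 100) = 16.0 × e^(−2.770) = 16.0 × 0.06266 ≈ 1.00 mg/L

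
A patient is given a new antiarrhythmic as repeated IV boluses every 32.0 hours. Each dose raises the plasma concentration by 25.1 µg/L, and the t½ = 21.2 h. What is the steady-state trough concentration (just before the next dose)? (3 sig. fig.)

13.6 µg/L

k = ln 2 / 21.2 = 0.03270 h⁻¹
Fraction remaining after one interval: e^(−kτ) = e^(−0.03270 × 32.0) = 0.3512
R = 1 / (1 − 0.3512) = 1.541
Css,max = 25.1 × 1.541 = 38.69 µg/L
Css,min = Css,max × e^(−kτ) = 38.69 × 0.3512 ≈ 13.6 µg/L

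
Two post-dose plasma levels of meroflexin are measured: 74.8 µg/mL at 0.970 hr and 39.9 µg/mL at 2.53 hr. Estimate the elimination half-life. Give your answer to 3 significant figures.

k = ln(C₁/C₂) / (t₂ − t₁) = ln(74.8/39.9) / (2.53 − 0.970)
  = 0.6284 / 1.560 = 0.4028 hr⁻¹
t½ = ln 2 / k = ln 2 / 0.4028 ≈ 1.72 hours

1.72 hours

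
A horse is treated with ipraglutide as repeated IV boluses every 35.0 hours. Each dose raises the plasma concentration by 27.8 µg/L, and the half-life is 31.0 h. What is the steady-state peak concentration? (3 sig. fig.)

51.2 µg/L

k = ln 2 / 31.0 = 0.02236 h⁻¹
Fraction remaining after one interval: e^(−kτ) = e^(−0.02236 × 35.0) = 0.4572
R = 1 / (1 − 0.4572) = 1.842
Css,max = 27.8 × 1.842 ≈ 51.2 µg/L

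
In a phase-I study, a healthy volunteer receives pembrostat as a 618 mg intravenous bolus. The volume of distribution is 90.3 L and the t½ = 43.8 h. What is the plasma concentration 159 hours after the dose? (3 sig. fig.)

0.553 mg/L

C₀ = dose / V = 618 / 90.3 = 6.844 mg/L
k = ln 2 / 43.8 = 0.01583 h⁻¹
C(t) = C₀ e^(−kt) = 6.844 × e^(−0.01583 × 159) = 6.844 × e^(−2.516) = 6.844 × 0.08076 ≈ 0.553 mg/L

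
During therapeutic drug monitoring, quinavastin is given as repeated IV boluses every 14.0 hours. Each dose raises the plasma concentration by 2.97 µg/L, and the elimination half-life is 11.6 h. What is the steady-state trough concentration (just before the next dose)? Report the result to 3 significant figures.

k = ln 2 / 11.6 = 0.05975 h⁻¹
Fraction remaining after one interval: e^(−kτ) = e^(−0.05975 × 14.0) = 0.4332
R = 1 / (1 − 0.4332) = 1.764
Css,max = 2.97 × 1.764 = 5.240 µg/L
Css,min = Css,max × e^(−kτ) = 5.240 × 0.4332 ≈ 2.27 µg/L

2.27 µg/L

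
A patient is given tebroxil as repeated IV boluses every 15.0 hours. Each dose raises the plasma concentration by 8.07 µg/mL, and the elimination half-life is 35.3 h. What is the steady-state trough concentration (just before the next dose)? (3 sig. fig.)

k = ln 2 / 35.3 = 0.01964 h⁻¹
Fraction remaining after one interval: e^(−kτ) = e^(−0.01964 × 15.0) = 0.7449
R = 1 / (1 − 0.7449) = 3.920
Css,max = 8.07 × 3.920 = 31.63 µg/mL
Css,min = Css,max × e^(−kτ) = 31.63 × 0.7449 ≈ 23.6 µg/mL

23.6 µg/mL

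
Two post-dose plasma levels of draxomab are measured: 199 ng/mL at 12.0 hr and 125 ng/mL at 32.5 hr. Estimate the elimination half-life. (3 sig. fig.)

k = ln(C₁/C₂) / (t₂ − t₁) = ln(199/125) / (32.5 − 12.0)
  = 0.4650 / 20.50 = 0.02268 hr⁻¹
t½ = ln 2 / k = ln 2 / 0.02268 ≈ 30.6 hours

30.6 hours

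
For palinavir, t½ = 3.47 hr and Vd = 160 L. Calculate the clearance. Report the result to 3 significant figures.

32.0 L/hr

k = ln 2 / t½ = ln 2 / 3.47 = 0.1998 hr⁻¹
CL = k · V = 0.1998 × 160 ≈ 32.0 L/hr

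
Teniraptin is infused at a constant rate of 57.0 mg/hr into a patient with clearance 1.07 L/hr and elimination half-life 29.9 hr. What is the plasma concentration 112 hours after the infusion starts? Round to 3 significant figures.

Css = rate / CL = 57.0 / 1.07 = 53.27 µg/mL
k = ln 2 / 29.9 = 0.02318 hr⁻¹
C(t) = Css (1 − e^(−kt)) = 53.27 × (1 − e^(−2.596)) = 53.27 × 0.9255 ≈ 49.3 µg/mL

49.3 µg/mL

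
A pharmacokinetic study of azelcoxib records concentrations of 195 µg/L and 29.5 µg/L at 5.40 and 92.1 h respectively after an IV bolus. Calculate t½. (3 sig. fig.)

k = ln(C₁/C₂) / (t₂ − t₁) = ln(195/29.5) / (92.1 − 5.40)
  = 1.889 / 86.70 = 0.02178 h⁻¹
t½ = ln 2 / k = ln 2 / 0.02178 ≈ 31.8 hours

31.8 hours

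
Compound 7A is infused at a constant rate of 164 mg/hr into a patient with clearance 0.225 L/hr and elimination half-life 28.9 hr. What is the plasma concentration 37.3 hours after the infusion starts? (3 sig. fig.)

Css = rate / CL = 164 / 0.225 = 728.9 µg/mL
k = ln 2 / 28.9 = 0.02398 hr⁻¹
C(t) = Css (1 − e^(−kt)) = 728.9 × (1 − e^(−0.8946)) = 728.9 × 0.5912 ≈ 431 µg/mL

431 µg/mL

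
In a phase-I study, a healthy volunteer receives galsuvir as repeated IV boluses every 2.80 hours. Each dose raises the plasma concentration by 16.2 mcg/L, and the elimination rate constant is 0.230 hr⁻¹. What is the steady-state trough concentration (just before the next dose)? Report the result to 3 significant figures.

17.9 mcg/L

Fraction remaining after one interval: e^(−kτ) = e^(−0.2300 × 2.80) = 0.5252
R = 1 / (1 − 0.5252) = 2.106
Css,max = 16.2 × 2.106 = 34.12 mcg/L
Css,min = Css,max × e^(−kτ) = 34.12 × 0.5252 ≈ 17.9 mcg/L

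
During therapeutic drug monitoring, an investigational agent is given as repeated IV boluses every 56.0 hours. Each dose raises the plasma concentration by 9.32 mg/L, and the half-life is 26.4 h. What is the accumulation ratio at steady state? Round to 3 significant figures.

k = ln 2 / 26.4 = 0.02626 h⁻¹
Fraction remaining after one interval: e^(−kτ) = e^(−0.02626 × 56.0) = 0.2299
R = 1 / (1 − 0.2299) = 1 / 0.7701 ≈ 1.30

1.30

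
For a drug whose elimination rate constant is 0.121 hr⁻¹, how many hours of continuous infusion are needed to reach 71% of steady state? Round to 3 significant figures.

f = 1 − e^(−kt)  ⇒  t = −ln(1 − f) / k
t = −ln(1 − 0.71) / 0.1210 = 1.238 / 0.1210 ≈ 10.2 hours

10.2 hours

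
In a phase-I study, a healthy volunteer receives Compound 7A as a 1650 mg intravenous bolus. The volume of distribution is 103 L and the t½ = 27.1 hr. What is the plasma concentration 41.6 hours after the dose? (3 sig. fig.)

5.53 mg/L

C₀ = dose / V = 1650 / 103 = 16.02 mg/L
k = ln 2 / 27.1 = 0.02558 hr⁻¹
C(t) = C₀ e^(−kt) = 16.02 × e^(−0.02558 × 41.6) = 16.02 × e^(−1.064) = 16.02 × 0.3451 ≈ 5.53 mg/L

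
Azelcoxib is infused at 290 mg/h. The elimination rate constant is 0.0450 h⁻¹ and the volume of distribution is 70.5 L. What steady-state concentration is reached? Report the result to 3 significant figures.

CL = k · V = 0.0450 × 70.5 = 3.172 L/h
Css = rate / CL = 290 / 3.172 ≈ 91.4 mg/L

91.4 mg/L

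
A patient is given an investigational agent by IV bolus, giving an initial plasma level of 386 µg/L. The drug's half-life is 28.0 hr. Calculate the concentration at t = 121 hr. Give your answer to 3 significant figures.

k = ln 2 / 28.0 = 0.02476 hr⁻¹
121 hr is 4.321 half-lives, so C = 386 × (1/2)^4.321 = 386 × 0.05002 ≈ 19.3 µg/L

19.3 µg/L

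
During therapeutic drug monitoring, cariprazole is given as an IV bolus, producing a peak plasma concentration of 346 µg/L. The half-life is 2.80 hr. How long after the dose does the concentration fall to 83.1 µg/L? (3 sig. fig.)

5.76 hours

k = ln 2 / 2.80 = 0.2476 hr⁻¹
C(t) = C₀ e^(−kt)  ⇒  t = ln(C₀/C) / k
t = ln(346/83.1) / 0.2476 = 1.426 / 0.2476 ≈ 5.76 hours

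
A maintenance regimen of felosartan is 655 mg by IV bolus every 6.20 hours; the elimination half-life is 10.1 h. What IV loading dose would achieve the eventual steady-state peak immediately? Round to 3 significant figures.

k = ln 2 / 10.1 = 0.06863 h⁻¹
Accumulation ratio R = 1 / (1 − e^(−kτ)) = 1 / (1 − e^(−0.06863×6.20)) = 1 / (1 − 0.6534) = 2.886
Loading dose = maintenance dose × R = 655 × 2.886 ≈ 1890 mg

1890 mg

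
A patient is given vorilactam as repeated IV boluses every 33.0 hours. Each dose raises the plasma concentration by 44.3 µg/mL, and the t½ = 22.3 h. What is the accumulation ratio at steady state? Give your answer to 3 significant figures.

k = ln 2 / 22.3 = 0.03108 h⁻¹
Fraction remaining after one interval: e^(−kτ) = e^(−0.03108 × 33.0) = 0.3585
R = 1 / (1 − 0.3585) = 1 / 0.6415 ≈ 1.56

1.56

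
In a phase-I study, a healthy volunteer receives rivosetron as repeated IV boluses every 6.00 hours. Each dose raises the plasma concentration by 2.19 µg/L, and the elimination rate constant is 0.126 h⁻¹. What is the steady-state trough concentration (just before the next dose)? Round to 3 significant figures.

Fraction remaining after one interval: e^(−kτ) = e^(−0.1260 × 6.00) = 0.4695
R = 1 / (1 − 0.4695) = 1.885
Css,max = 2.19 × 1.885 = 4.128 µg/L
Css,min = Css,max × e^(−kτ) = 4.128 × 0.4695 ≈ 1.94 µg/L

1.94 µg/L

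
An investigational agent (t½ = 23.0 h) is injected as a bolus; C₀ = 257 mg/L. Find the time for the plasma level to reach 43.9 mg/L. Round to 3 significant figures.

58.6 hours

k = ln 2 / 23.0 = 0.03014 h⁻¹
C(t) = C₀ e^(−kt)  ⇒  t = ln(C₀/C) / k
t = ln(257/43.9) / 0.03014 = 1.767 / 0.03014 ≈ 58.6 hours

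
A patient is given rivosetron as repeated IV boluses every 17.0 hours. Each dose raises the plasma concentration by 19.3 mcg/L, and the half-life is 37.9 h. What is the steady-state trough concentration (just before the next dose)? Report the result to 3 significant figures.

52.9 mcg/L

k = ln 2 / 37.9 = 0.01829 h⁻¹
Fraction remaining after one interval: e^(−kτ) = e^(−0.01829 × 17.0) = 0.7328
R = 1 / (1 − 0.7328) = 3.742
Css,max = 19.3 × 3.742 = 72.23 mcg/L
Css,min = Css,max × e^(−kτ) = 72.23 × 0.7328 ≈ 52.9 mcg/L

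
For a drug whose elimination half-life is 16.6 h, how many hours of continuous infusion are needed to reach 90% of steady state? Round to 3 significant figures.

k = ln 2 / 16.6 = 0.04176 h⁻¹
f = 1 − e^(−kt)  ⇒  t = −ln(1 − f) / k
t = −ln(1 − 0.9) / 0.04176 = 2.303 / 0.04176 ≈ 55.1 hours

55.1 hours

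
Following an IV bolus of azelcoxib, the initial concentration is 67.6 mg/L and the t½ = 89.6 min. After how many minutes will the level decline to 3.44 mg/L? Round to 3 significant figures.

385 minutes

k = ln 2 / 89.6 = 0.007736 min⁻¹
C(t) = C₀ e^(−kt)  ⇒  t = ln(C₀/C) / k
t = ln(67.6/3.44) / 0.007736 = 2.978 / 0.007736 ≈ 385 minutes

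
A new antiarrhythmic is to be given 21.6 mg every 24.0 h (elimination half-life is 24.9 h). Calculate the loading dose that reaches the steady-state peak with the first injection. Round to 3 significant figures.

k = ln 2 / 24.9 = 0.02784 h⁻¹
Accumulation ratio R = 1 / (1 − e^(−kτ)) = 1 / (1 − e^(−0.02784×24.0)) = 1 / (1 − 0.5127) = 2.052
Loading dose = maintenance dose × R = 21.6 × 2.052 ≈ 44.3 mg

44.3 mg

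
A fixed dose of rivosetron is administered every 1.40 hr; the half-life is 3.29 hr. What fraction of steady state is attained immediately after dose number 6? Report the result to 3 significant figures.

k = ln 2 / 3.29 = 0.2107 hr⁻¹
f_n = 1 − e^(−nkτ) = 1 − e^(−6 × 0.2107 × 1.40) = 1 − e^(−1.770) = 1 − 0.1704 ≈ 0.830

0.830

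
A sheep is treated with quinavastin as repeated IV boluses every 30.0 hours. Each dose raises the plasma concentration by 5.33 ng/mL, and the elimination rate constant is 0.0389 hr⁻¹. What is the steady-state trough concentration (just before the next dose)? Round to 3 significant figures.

2.41 ng/mL

Fraction remaining after one interval: e^(−kτ) = e^(−0.03890 × 30.0) = 0.3113
R = 1 / (1 − 0.3113) = 1.452
Css,max = 5.33 × 1.452 = 7.739 ng/mL
Css,min = Css,max × e^(−kτ) = 7.739 × 0.3113 ≈ 2.41 ng/mL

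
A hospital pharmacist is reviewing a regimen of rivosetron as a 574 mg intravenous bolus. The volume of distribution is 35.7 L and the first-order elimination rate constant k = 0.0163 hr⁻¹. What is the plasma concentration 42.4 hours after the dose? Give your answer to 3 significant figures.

8.06 mg/L

C₀ = dose / V = 574 / 35.7 = 16.08 mg/L
C(t) = C₀ e^(−kt) = 16.08 × e^(−0.01630 × 42.4) = 16.08 × e^(−0.6911) = 16.08 × 0.5010 ≈ 8.06 mg/L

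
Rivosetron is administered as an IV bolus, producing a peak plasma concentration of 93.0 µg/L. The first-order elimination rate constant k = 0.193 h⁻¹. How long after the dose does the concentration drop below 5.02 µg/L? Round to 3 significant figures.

15.1 hours

C(t) = C₀ e^(−kt)  ⇒  t = ln(C₀/C) / k
t = ln(93.0/5.02) / 0.1930 = 2.919 / 0.1930 ≈ 15.1 hours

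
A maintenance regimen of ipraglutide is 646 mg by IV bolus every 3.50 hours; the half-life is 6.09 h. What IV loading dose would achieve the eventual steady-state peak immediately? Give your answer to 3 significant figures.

k = ln 2 / 6.09 = 0.1138 h⁻¹
Accumulation ratio R = 1 / (1 − e^(−kτ)) = 1 / (1 − e^(−0.1138×3.50)) = 1 / (1 − 0.6714) = 3.043
Loading dose = maintenance dose × R = 646 × 3.043 ≈ 1970 mg

1970 mg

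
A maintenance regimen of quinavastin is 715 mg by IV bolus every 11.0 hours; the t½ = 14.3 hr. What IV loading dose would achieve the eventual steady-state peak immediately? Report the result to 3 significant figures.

1730 mg

k = ln 2 / 14.3 = 0.04847 hr⁻¹
Accumulation ratio R = 1 / (1 − e^(−kτ)) = 1 / (1 − e^(−0.04847×11.0)) = 1 / (1 − 0.5867) = 2.420
Loading dose = maintenance dose × R = 715 × 2.420 ≈ 1730 mg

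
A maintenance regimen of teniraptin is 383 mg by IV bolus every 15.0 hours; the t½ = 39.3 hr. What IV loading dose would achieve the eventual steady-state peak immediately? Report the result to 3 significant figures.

1650 mg

k = ln 2 / 39.3 = 0.01764 hr⁻¹
Accumulation ratio R = 1 / (1 − e^(−kτ)) = 1 / (1 − e^(−0.01764×15.0)) = 1 / (1 − 0.7675) = 4.302
Loading dose = maintenance dose × R = 383 × 4.302 ≈ 1650 mg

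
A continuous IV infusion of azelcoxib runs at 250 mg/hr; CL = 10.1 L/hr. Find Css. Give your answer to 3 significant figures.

24.8 mg/L

Css = infusion rate / CL = 250 / 10.1 ≈ 24.8 mg/L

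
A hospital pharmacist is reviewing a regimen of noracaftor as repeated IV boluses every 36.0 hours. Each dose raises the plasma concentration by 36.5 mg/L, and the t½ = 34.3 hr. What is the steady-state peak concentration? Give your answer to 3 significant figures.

k = ln 2 / 34.3 = 0.02021 hr⁻¹
Fraction remaining after one interval: e^(−kτ) = e^(−0.02021 × 36.0) = 0.4831
R = 1 / (1 − 0.4831) = 1.935
Css,max = 36.5 × 1.935 ≈ 70.6 mg/L

70.6 mg/L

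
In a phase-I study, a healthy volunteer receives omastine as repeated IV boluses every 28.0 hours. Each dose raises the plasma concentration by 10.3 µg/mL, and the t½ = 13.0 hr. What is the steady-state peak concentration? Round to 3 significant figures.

k = ln 2 / 13.0 = 0.05332 hr⁻¹
Fraction remaining after one interval: e^(−kτ) = e^(−0.05332 × 28.0) = 0.2247
R = 1 / (1 − 0.2247) = 1.290
Css,max = 10.3 × 1.290 ≈ 13.3 µg/mL

13.3 µg/mL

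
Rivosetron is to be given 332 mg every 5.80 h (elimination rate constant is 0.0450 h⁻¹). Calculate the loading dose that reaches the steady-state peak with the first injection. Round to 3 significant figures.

1450 mg

Accumulation ratio R = 1 / (1 − e^(−kτ)) = 1 / (1 − e^(−0.04500×5.80)) = 1 / (1 − 0.7703) = 4.353
Loading dose = maintenance dose × R = 332 × 4.353 ≈ 1450 mg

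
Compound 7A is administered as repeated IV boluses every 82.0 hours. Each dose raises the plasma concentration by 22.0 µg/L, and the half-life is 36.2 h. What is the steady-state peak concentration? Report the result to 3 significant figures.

k = ln 2 / 36.2 = 0.01915 h⁻¹
Fraction remaining after one interval: e^(−kτ) = e^(−0.01915 × 82.0) = 0.2080
R = 1 / (1 − 0.2080) = 1.263
Css,max = 22.0 × 1.263 ≈ 27.8 µg/L

27.8 µg/L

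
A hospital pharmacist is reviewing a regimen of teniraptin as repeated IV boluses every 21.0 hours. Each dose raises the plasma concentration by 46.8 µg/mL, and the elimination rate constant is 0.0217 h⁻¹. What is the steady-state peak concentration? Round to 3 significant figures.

128 µg/mL

Fraction remaining after one interval: e^(−kτ) = e^(−0.02170 × 21.0) = 0.6340
R = 1 / (1 − 0.6340) = 2.732
Css,max = 46.8 × 2.732 ≈ 128 µg/mL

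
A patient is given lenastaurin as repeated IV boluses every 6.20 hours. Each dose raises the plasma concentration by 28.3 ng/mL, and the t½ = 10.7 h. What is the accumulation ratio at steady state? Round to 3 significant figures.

k = ln 2 / 10.7 = 0.06478 h⁻¹
Fraction remaining after one interval: e^(−kτ) = e^(−0.06478 × 6.20) = 0.6692
R = 1 / (1 − 0.6692) = 1 / 0.3308 ≈ 3.02

3.02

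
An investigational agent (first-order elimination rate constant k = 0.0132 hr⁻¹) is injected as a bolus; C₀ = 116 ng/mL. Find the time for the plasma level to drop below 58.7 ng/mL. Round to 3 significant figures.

51.6 hours

C(t) = C₀ e^(−kt)  ⇒  t = ln(C₀/C) / k
t = ln(116/58.7) / 0.01320 = 0.6812 / 0.01320 ≈ 51.6 hours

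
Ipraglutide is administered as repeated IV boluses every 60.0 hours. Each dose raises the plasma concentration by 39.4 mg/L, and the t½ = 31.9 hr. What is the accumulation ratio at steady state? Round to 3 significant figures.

1.37

k = ln 2 / 31.9 = 0.02173 hr⁻¹
Fraction remaining after one interval: e^(−kτ) = e^(−0.02173 × 60.0) = 0.2715
R = 1 / (1 − 0.2715) = 1 / 0.7285 ≈ 1.37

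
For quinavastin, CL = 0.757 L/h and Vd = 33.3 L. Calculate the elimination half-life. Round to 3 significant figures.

30.5 hours

k = CL / V = 0.757 / 33.3 = 0.02273 h⁻¹
t½ = ln 2 / k = ln 2 / 0.02273 ≈ 30.5 hours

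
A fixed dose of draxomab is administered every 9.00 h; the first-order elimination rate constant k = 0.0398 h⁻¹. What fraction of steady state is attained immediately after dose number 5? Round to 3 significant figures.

0.833

f_n = 1 − e^(−nkτ) = 1 − e^(−5 × 0.03980 × 9.00) = 1 − e^(−1.791) = 1 − 0.1668 ≈ 0.833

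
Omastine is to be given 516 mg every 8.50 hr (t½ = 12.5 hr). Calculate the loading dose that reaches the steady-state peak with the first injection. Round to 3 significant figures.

k = ln 2 / 12.5 = 0.05545 hr⁻¹
Accumulation ratio R = 1 / (1 − e^(−kτ)) = 1 / (1 − e^(−0.05545×8.50)) = 1 / (1 − 0.6242) = 2.661
Loading dose = maintenance dose × R = 516 × 2.661 ≈ 1370 mg

1370 mg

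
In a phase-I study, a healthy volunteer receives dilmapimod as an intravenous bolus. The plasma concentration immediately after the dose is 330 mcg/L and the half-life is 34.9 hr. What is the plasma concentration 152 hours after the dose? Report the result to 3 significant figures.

16.1 mcg/L

k = ln 2 / 34.9 = 0.01986 hr⁻¹
152 hr is 4.355 half-lives, so C = 330 × (1/2)^4.355 = 330 × 0.04886 ≈ 16.1 mcg/L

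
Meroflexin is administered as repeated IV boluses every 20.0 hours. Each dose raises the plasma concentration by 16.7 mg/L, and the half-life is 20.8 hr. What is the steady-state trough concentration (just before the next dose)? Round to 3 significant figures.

k = ln 2 / 20.8 = 0.03332 hr⁻¹
Fraction remaining after one interval: e^(−kτ) = e^(−0.03332 × 20.0) = 0.5135
R = 1 / (1 − 0.5135) = 2.056
Css,max = 16.7 × 2.056 = 34.33 mg/L
Css,min = Css,max × e^(−kτ) = 34.33 × 0.5135 ≈ 17.6 mg/L

17.6 mg/L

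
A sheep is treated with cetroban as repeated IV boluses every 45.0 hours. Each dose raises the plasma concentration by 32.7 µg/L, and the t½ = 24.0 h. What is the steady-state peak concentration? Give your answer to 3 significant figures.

45.0 µg/L

k = ln 2 / 24.0 = 0.02888 h⁻¹
Fraction remaining after one interval: e^(−kτ) = e^(−0.02888 × 45.0) = 0.2726
R = 1 / (1 − 0.2726) = 1.375
Css,max = 32.7 × 1.375 ≈ 45.0 µg/L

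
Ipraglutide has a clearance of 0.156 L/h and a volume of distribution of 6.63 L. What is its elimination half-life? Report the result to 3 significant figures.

k = CL / V = 0.156 / 6.63 = 0.02353 h⁻¹
t½ = ln 2 / k = ln 2 / 0.02353 ≈ 29.5 hours

29.5 hours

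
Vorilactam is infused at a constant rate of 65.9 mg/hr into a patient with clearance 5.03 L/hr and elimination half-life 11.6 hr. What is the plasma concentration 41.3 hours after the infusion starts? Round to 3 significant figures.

Css = rate / CL = 65.9 / 5.03 = 13.10 mg/L
k = ln 2 / 11.6 = 0.05975 hr⁻¹
C(t) = Css (1 − e^(−kt)) = 13.10 × (1 − e^(−2.468)) = 13.10 × 0.9152 ≈ 12.0 mg/L

12.0 mg/L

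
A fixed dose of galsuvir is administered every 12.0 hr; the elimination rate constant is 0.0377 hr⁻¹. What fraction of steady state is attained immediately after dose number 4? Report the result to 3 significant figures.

f_n = 1 − e^(−nkτ) = 1 − e^(−4 × 0.03770 × 12.0) = 1 − e^(−1.810) = 1 − 0.1637 ≈ 0.836

0.836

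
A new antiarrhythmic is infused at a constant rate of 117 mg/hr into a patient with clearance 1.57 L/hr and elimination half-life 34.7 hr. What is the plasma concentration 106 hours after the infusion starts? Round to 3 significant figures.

65.6 µg/mL

Css = rate / CL = 117 / 1.57 = 74.52 µg/mL
k = ln 2 / 34.7 = 0.01998 hr⁻¹
C(t) = Css (1 − e^(−kt)) = 74.52 × (1 − e^(−2.117)) = 74.52 × 0.8797 ≈ 65.6 µg/mL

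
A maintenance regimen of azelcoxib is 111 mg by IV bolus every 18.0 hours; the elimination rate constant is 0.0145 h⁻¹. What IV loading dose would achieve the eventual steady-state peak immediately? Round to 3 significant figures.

Accumulation ratio R = 1 / (1 − e^(−kτ)) = 1 / (1 − e^(−0.01450×18.0)) = 1 / (1 − 0.7703) = 4.353
Loading dose = maintenance dose × R = 111 × 4.353 ≈ 483 mg

483 mg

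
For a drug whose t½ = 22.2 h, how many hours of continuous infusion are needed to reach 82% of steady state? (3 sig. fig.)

k = ln 2 / 22.2 = 0.03122 h⁻¹
f = 1 − e^(−kt)  ⇒  t = −ln(1 − f) / k
t = −ln(1 − 0.82) / 0.03122 = 1.715 / 0.03122 ≈ 54.9 hours

54.9 hours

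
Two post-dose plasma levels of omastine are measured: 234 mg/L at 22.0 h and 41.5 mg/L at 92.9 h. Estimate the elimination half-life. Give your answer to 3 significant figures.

28.4 hours

k = ln(C₁/C₂) / (t₂ − t₁) = ln(234/41.5) / (92.9 − 22.0)
  = 1.730 / 70.90 = 0.02440 h⁻¹
t½ = ln 2 / k = ln 2 / 0.02440 ≈ 28.4 hours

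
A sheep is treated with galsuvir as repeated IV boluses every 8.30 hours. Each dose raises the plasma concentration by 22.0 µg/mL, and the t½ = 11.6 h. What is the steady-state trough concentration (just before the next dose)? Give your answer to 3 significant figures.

34.3 µg/mL

k = ln 2 / 11.6 = 0.05975 h⁻¹
Fraction remaining after one interval: e^(−kτ) = e^(−0.05975 × 8.30) = 0.6090
R = 1 / (1 − 0.6090) = 2.557
Css,max = 22.0 × 2.557 = 56.26 µg/mL
Css,min = Css,max × e^(−kτ) = 56.26 × 0.6090 ≈ 34.3 µg/mL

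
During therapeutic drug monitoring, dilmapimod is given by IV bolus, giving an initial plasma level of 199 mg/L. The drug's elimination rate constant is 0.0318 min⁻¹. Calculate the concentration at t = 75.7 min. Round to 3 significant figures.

C(t) = C₀ e^(−kt) = 199 × e^(−0.03180 × 75.7) = 199 × e^(−2.407) = 199 × 0.09006 ≈ 17.9 mg/L

17.9 mg/L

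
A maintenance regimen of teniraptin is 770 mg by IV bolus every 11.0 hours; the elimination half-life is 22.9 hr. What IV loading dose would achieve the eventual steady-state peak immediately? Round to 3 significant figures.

2720 mg

k = ln 2 / 22.9 = 0.03027 hr⁻¹
Accumulation ratio R = 1 / (1 − e^(−kτ)) = 1 / (1 − e^(−0.03027×11.0)) = 1 / (1 − 0.7168) = 3.531
Loading dose = maintenance dose × R = 770 × 3.531 ≈ 2720 mg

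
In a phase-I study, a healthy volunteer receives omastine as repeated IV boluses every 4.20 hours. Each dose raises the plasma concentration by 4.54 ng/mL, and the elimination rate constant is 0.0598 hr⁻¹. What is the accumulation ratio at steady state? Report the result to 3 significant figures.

4.50

Fraction remaining after one interval: e^(−kτ) = e^(−0.05980 × 4.20) = 0.7779
R = 1 / (1 − 0.7779) = 1 / 0.2221 ≈ 4.50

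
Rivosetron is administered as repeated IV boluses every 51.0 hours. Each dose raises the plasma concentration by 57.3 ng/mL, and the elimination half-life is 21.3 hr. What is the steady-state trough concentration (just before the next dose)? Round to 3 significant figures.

k = ln 2 / 21.3 = 0.03254 hr⁻¹
Fraction remaining after one interval: e^(−kτ) = e^(−0.03254 × 51.0) = 0.1902
R = 1 / (1 − 0.1902) = 1.235
Css,max = 57.3 × 1.235 = 70.76 ng/mL
Css,min = Css,max × e^(−kτ) = 70.76 × 0.1902 ≈ 13.5 ng/mL

13.5 ng/mL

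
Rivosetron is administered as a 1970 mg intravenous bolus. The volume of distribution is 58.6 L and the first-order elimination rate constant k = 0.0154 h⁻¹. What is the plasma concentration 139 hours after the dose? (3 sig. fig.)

C₀ = dose / V = 1970 / 58.6 = 33.62 mg/L
C(t) = C₀ e^(−kt) = 33.62 × e^(−0.01540 × 139) = 33.62 × e^(−2.141) = 33.62 × 0.1176 ≈ 3.95 mg/L

3.95 mg/L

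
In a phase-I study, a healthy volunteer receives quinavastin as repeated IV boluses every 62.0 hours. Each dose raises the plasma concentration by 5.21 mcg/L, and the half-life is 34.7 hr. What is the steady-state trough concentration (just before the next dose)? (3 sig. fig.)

2.13 mcg/L

k = ln 2 / 34.7 = 0.01998 hr⁻¹
Fraction remaining after one interval: e^(−kτ) = e^(−0.01998 × 62.0) = 0.2898
R = 1 / (1 − 0.2898) = 1.408
Css,max = 5.21 × 1.408 = 7.336 mcg/L
Css,min = Css,max × e^(−kτ) = 7.336 × 0.2898 ≈ 2.13 mcg/L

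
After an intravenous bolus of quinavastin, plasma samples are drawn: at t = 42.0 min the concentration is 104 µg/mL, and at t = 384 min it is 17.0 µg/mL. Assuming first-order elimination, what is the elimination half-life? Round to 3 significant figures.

131 minutes

k = ln(C₁/C₂) / (t₂ − t₁) = ln(104/17.0) / (384 − 42.0)
  = 1.811 / 342.0 = 0.005296 min⁻¹
t½ = ln 2 / k = ln 2 / 0.005296 ≈ 131 minutes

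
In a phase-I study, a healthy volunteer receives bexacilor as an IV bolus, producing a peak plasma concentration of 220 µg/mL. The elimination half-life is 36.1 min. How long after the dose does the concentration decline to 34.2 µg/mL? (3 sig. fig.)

96.9 minutes

k = ln 2 / 36.1 = 0.01920 min⁻¹
C(t) = C₀ e^(−kt)  ⇒  t = ln(C₀/C) / k
t = ln(220/34.2) / 0.01920 = 1.861 / 0.01920 ≈ 96.9 minutes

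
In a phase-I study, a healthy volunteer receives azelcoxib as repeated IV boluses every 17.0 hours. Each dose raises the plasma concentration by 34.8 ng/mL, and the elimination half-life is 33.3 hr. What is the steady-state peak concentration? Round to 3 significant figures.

117 ng/mL

k = ln 2 / 33.3 = 0.02082 hr⁻¹
Fraction remaining after one interval: e^(−kτ) = e^(−0.02082 × 17.0) = 0.7020
R = 1 / (1 − 0.7020) = 3.355
Css,max = 34.8 × 3.355 ≈ 117 ng/mL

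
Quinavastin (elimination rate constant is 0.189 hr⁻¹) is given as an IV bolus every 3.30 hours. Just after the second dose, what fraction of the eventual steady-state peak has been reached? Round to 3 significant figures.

f_n = 1 − e^(−nkτ) = 1 − e^(−2 × 0.1890 × 3.30) = 1 − e^(−1.247) = 1 − 0.2873 ≈ 0.713

0.713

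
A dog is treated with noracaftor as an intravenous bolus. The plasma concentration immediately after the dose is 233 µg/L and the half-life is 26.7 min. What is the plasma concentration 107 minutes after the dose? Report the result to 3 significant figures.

14.5 µg/L

k = ln 2 / 26.7 = 0.02596 min⁻¹
C(t) = C₀ e^(−kt) = 233 × e^(−0.02596 × 107) = 233 × e^(−2.778) = 233 × 0.06218 ≈ 14.5 µg/L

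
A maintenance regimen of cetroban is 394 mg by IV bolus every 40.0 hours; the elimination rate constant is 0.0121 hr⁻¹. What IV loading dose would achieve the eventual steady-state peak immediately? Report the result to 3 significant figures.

Accumulation ratio R = 1 / (1 − e^(−kτ)) = 1 / (1 − e^(−0.01210×40.0)) = 1 / (1 − 0.6163) = 2.606
Loading dose = maintenance dose × R = 394 × 2.606 ≈ 1030 mg

1030 mg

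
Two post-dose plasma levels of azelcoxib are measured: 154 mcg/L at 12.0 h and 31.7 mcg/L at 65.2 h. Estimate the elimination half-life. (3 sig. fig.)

k = ln(C₁/C₂) / (t₂ − t₁) = ln(154/31.7) / (65.2 − 12.0)
  = 1.581 / 53.20 = 0.02971 h⁻¹
t½ = ln 2 / k = ln 2 / 0.02971 ≈ 23.3 hours

23.3 hours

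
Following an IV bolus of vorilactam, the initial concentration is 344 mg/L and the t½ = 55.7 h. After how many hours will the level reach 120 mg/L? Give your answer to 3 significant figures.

k = ln 2 / 55.7 = 0.01244 h⁻¹
C(t) = C₀ e^(−kt)  ⇒  t = ln(C₀/C) / k
t = ln(344/120) / 0.01244 = 1.053 / 0.01244 ≈ 84.6 hours

84.6 hours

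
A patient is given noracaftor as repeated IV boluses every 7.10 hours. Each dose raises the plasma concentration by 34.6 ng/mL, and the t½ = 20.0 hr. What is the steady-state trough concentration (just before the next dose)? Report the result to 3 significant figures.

124 ng/mL

k = ln 2 / 20.0 = 0.03466 hr⁻¹
Fraction remaining after one interval: e^(−kτ) = e^(−0.03466 × 7.10) = 0.7819
R = 1 / (1 − 0.7819) = 4.584
Css,max = 34.6 × 4.584 = 158.6 ng/mL
Css,min = Css,max × e^(−kτ) = 158.6 × 0.7819 ≈ 124 ng/mL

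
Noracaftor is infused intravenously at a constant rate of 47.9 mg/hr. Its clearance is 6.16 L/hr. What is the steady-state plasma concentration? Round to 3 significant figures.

Css = infusion rate / CL = 47.9 / 6.16 ≈ 7.78 mg/L

7.78 mg/L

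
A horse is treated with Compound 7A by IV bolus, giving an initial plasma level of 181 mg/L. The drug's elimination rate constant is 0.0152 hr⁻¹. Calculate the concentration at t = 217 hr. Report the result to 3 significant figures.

C(t) = C₀ e^(−kt) = 181 × e^(−0.01520 × 217) = 181 × e^(−3.298) = 181 × 0.03694 ≈ 6.69 mg/L

6.69 mg/L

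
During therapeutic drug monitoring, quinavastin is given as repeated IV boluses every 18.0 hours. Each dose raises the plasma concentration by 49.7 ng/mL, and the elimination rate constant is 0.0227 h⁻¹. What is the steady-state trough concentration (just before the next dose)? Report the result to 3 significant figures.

Fraction remaining after one interval: e^(−kτ) = e^(−0.02270 × 18.0) = 0.6646
R = 1 / (1 − 0.6646) = 2.981
Css,max = 49.7 × 2.981 = 148.2 ng/mL
Css,min = Css,max × e^(−kτ) = 148.2 × 0.6646 ≈ 98.5 ng/mL

98.5 ng/mL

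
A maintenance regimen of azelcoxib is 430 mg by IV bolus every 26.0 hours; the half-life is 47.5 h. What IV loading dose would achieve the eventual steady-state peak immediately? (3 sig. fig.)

k = ln 2 / 47.5 = 0.01459 h⁻¹
Accumulation ratio R = 1 / (1 − e^(−kτ)) = 1 / (1 − e^(−0.01459×26.0)) = 1 / (1 − 0.6843) = 3.167
Loading dose = maintenance dose × R = 430 × 3.167 ≈ 1360 mg

1360 mg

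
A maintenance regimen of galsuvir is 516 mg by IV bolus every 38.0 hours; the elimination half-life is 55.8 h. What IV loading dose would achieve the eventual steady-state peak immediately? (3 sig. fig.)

k = ln 2 / 55.8 = 0.01242 h⁻¹
Accumulation ratio R = 1 / (1 − e^(−kτ)) = 1 / (1 − e^(−0.01242×38.0)) = 1 / (1 − 0.6237) = 2.658
Loading dose = maintenance dose × R = 516 × 2.658 ≈ 1370 mg

1370 mg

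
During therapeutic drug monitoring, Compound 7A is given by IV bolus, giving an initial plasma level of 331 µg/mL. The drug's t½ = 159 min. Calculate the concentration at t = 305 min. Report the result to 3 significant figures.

87.6 µg/mL

k = ln 2 / 159 = 0.004359 min⁻¹
C(t) = C₀ e^(−kt) = 331 × e^(−0.004359 × 305) = 331 × e^(−1.330) = 331 × 0.2646 ≈ 87.6 µg/mL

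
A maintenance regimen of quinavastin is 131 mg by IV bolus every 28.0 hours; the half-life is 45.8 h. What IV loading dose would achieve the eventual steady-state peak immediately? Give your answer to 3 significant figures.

379 mg

k = ln 2 / 45.8 = 0.01513 h⁻¹
Accumulation ratio R = 1 / (1 − e^(−kτ)) = 1 / (1 − e^(−0.01513×28.0)) = 1 / (1 − 0.6546) = 2.895
Loading dose = maintenance dose × R = 131 × 2.895 ≈ 379 mg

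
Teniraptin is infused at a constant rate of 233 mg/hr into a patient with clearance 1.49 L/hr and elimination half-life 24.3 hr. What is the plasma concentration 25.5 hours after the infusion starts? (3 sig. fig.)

Css = rate / CL = 233 / 1.49 = 156.4 µg/mL
k = ln 2 / 24.3 = 0.02852 hr⁻¹
C(t) = Css (1 − e^(−kt)) = 156.4 × (1 − e^(−0.7274)) = 156.4 × 0.5168 ≈ 80.8 µg/mL

80.8 µg/mL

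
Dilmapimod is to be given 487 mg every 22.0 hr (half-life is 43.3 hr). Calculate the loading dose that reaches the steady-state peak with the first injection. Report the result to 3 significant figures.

k = ln 2 / 43.3 = 0.01601 hr⁻¹
Accumulation ratio R = 1 / (1 − e^(−kτ)) = 1 / (1 − e^(−0.01601×22.0)) = 1 / (1 − 0.7032) = 3.369
Loading dose = maintenance dose × R = 487 × 3.369 ≈ 1640 mg

1640 mg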